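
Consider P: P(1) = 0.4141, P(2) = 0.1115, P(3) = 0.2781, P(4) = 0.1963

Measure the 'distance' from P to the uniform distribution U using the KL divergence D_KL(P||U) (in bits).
0.1459 bits

U(i) = 1/4 for all i

D_KL(P||U) = Σ P(x) log₂(P(x) / (1/4))
           = Σ P(x) log₂(P(x)) + log₂(4)
           = log₂(4) - H(P)

H(P) = -Σ P(x) log₂(P(x)):
  -P(1)·log₂(P(1)) = -(0.4141)·log₂(0.4141) = 0.52671
  -P(2)·log₂(P(2)) = -(0.1115)·log₂(0.1115) = 0.35288
  -P(3)·log₂(P(3)) = -(0.2781)·log₂(0.2781) = 0.51346
  -P(4)·log₂(P(4)) = -(0.1963)·log₂(0.1963) = 0.46108
H(P) = 0.52671 + 0.35288 + 0.51346 + 0.46108 = 1.85413 bits

log₂(4) = 2.00000 bits

D_KL(P||U) = 2.00000 - 1.85413 = 0.14587 ≈ 0.1459 bits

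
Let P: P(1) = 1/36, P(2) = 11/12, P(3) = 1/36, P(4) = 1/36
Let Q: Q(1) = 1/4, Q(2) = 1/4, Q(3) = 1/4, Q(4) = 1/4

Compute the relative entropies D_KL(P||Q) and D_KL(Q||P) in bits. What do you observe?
D_KL(P||Q) = 1.4541 bits, D_KL(Q||P) = 1.9088 bits. The two directions give different values (D_KL(Q||P) exceeds D_KL(P||Q) by 0.4547 bits): KL divergence is asymmetric.

D_KL(P||Q) = Σ P(x) log₂(P(x)/Q(x))

Computing term by term:
  P(1)·log₂(P(1)/Q(1)) = (1/36)·log₂((1/36)/(1/4)) = -0.08805
  P(2)·log₂(P(2)/Q(2)) = (11/12)·log₂((11/12)/(1/4)) = 1.71826
  P(3)·log₂(P(3)/Q(3)) = (1/36)·log₂((1/36)/(1/4)) = -0.08805
  P(4)·log₂(P(4)/Q(4)) = (1/36)·log₂((1/36)/(1/4)) = -0.08805

D_KL(P||Q) = -0.08805 + 1.71826 - 0.08805 - 0.08805 = 1.45411 ≈ 1.4541 bits

D_KL(Q||P) = Σ Q(x) log₂(Q(x)/P(x))

Computing term by term:
  Q(1)·log₂(Q(1)/P(1)) = (1/4)·log₂((1/4)/(1/36)) = 0.79248
  Q(2)·log₂(Q(2)/P(2)) = (1/4)·log₂((1/4)/(11/12)) = -0.46862
  Q(3)·log₂(Q(3)/P(3)) = (1/4)·log₂((1/4)/(1/36)) = 0.79248
  Q(4)·log₂(Q(4)/P(4)) = (1/4)·log₂((1/4)/(1/36)) = 0.79248

D_KL(Q||P) = 0.79248 - 0.46862 + 0.79248 + 0.79248 = 1.90882 ≈ 1.9088 bits

These are NOT equal (difference: 0.4547 bits). KL divergence is asymmetric: D_KL(P||Q) ≠ D_KL(Q||P) in general.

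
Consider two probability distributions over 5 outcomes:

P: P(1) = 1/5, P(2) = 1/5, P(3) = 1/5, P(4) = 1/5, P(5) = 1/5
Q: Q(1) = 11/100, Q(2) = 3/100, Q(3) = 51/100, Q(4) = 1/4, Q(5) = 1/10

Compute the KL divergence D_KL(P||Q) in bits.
0.5854 bits

D_KL(P||Q) = Σ P(x) log₂(P(x)/Q(x))

Computing term by term:
  P(1)·log₂(P(1)/Q(1)) = (1/5)·log₂((1/5)/(11/100)) = 0.17250
  P(2)·log₂(P(2)/Q(2)) = (1/5)·log₂((1/5)/(3/100)) = 0.54739
  P(3)·log₂(P(3)/Q(3)) = (1/5)·log₂((1/5)/(51/100)) = -0.27010
  P(4)·log₂(P(4)/Q(4)) = (1/5)·log₂((1/5)/(1/4)) = -0.06439
  P(5)·log₂(P(5)/Q(5)) = (1/5)·log₂((1/5)/(1/10)) = 0.20000

D_KL(P||Q) = 0.17250 + 0.54739 - 0.27010 - 0.06439 + 0.20000 = 0.58540 ≈ 0.5854 bits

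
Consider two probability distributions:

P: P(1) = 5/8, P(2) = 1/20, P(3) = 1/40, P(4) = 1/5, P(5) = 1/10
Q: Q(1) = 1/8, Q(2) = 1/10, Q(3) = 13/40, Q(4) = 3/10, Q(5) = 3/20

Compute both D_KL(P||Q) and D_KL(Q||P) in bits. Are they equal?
D_KL(P||Q) = 1.1332 bits, D_KL(Q||P) = 1.2756 bits. No, they are not equal.

D_KL(P||Q) = Σ P(x) log₂(P(x)/Q(x))

Computing term by term:
  P(1)·log₂(P(1)/Q(1)) = (5/8)·log₂((5/8)/(1/8)) = 1.45121
  P(2)·log₂(P(2)/Q(2)) = (1/20)·log₂((1/20)/(1/10)) = -0.05000
  P(3)·log₂(P(3)/Q(3)) = (1/40)·log₂((1/40)/(13/40)) = -0.09251
  P(4)·log₂(P(4)/Q(4)) = (1/5)·log₂((1/5)/(3/10)) = -0.11699
  P(5)·log₂(P(5)/Q(5)) = (1/10)·log₂((1/10)/(3/20)) = -0.05850

D_KL(P||Q) = 1.45121 - 0.05000 - 0.09251 - 0.11699 - 0.05850 = 1.13321 ≈ 1.1332 bits

D_KL(Q||P) = Σ Q(x) log₂(Q(x)/P(x))

Computing term by term:
  Q(1)·log₂(Q(1)/P(1)) = (1/8)·log₂((1/8)/(5/8)) = -0.29024
  Q(2)·log₂(Q(2)/P(2)) = (1/10)·log₂((1/10)/(1/20)) = 0.10000
  Q(3)·log₂(Q(3)/P(3)) = (13/40)·log₂((13/40)/(1/40)) = 1.20264
  Q(4)·log₂(Q(4)/P(4)) = (3/10)·log₂((3/10)/(1/5)) = 0.17549
  Q(5)·log₂(Q(5)/P(5)) = (3/20)·log₂((3/20)/(1/10)) = 0.08774

D_KL(Q||P) = -0.29024 + 0.10000 + 1.20264 + 0.17549 + 0.08774 = 1.27563 ≈ 1.2756 bits

These are NOT equal (difference: 0.1424 bits). KL divergence is asymmetric: D_KL(P||Q) ≠ D_KL(Q||P) in general.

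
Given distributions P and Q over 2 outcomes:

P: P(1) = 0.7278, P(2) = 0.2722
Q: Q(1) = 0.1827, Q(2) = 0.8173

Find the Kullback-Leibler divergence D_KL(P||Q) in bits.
1.0195 bits

D_KL(P||Q) = Σ P(x) log₂(P(x)/Q(x))

Computing term by term:
  P(1)·log₂(P(1)/Q(1)) = 0.7278·log₂(0.7278/0.1827) = 1.45128
  P(2)·log₂(P(2)/Q(2)) = 0.2722·log₂(0.2722/0.8173) = -0.43176

D_KL(P||Q) = 1.45128 - 0.43176 = 1.01952 ≈ 1.0195 bits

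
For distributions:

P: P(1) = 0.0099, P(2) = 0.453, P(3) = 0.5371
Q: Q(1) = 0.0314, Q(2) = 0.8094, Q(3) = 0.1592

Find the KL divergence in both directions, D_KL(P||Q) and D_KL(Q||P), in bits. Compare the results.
D_KL(P||Q) = 0.5465 bits, D_KL(Q||P) = 0.4507 bits. D_KL(P||Q) is larger than D_KL(Q||P) by 0.0958 bits; the two directions differ.

D_KL(P||Q) = Σ P(x) log₂(P(x)/Q(x))

Computing term by term:
  P(1)·log₂(P(1)/Q(1)) = 0.0099·log₂(0.0099/0.0314) = -0.01649
  P(2)·log₂(P(2)/Q(2)) = 0.453·log₂(0.453/0.8094) = -0.37932
  P(3)·log₂(P(3)/Q(3)) = 0.5371·log₂(0.5371/0.1592) = 0.94226

D_KL(P||Q) = -0.01649 - 0.37932 + 0.94226 = 0.54645 ≈ 0.5465 bits

D_KL(Q||P) = Σ Q(x) log₂(Q(x)/P(x))

Computing term by term:
  Q(1)·log₂(Q(1)/P(1)) = 0.0314·log₂(0.0314/0.0099) = 0.05229
  Q(2)·log₂(Q(2)/P(2)) = 0.8094·log₂(0.8094/0.453) = 0.67774
  Q(3)·log₂(Q(3)/P(3)) = 0.1592·log₂(0.1592/0.5371) = -0.27929

D_KL(Q||P) = 0.05229 + 0.67774 - 0.27929 = 0.45074 ≈ 0.4507 bits

These are NOT equal (difference: 0.0958 bits). KL divergence is asymmetric: D_KL(P||Q) ≠ D_KL(Q||P) in general.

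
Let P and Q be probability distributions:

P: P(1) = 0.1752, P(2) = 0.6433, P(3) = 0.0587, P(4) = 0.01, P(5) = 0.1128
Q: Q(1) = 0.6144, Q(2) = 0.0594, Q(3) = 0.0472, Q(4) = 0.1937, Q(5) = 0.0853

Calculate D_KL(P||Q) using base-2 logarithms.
1.9150 bits

D_KL(P||Q) = Σ P(x) log₂(P(x)/Q(x))

Computing term by term:
  P(1)·log₂(P(1)/Q(1)) = 0.1752·log₂(0.1752/0.6144) = -0.31714
  P(2)·log₂(P(2)/Q(2)) = 0.6433·log₂(0.6433/0.0594) = 2.21099
  P(3)·log₂(P(3)/Q(3)) = 0.0587·log₂(0.0587/0.0472) = 0.01847
  P(4)·log₂(P(4)/Q(4)) = 0.01·log₂(0.01/0.1937) = -0.04276
  P(5)·log₂(P(5)/Q(5)) = 0.1128·log₂(0.1128/0.0853) = 0.04548

D_KL(P||Q) = -0.31714 + 2.21099 + 0.01847 - 0.04276 + 0.04548 = 1.91504 ≈ 1.9150 bits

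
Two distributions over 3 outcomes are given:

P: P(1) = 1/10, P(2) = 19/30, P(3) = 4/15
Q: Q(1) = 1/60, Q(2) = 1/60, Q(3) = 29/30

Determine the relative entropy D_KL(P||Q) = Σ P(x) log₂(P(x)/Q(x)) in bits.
3.0867 bits

D_KL(P||Q) = Σ P(x) log₂(P(x)/Q(x))

Computing term by term:
  P(1)·log₂(P(1)/Q(1)) = (1/10)·log₂((1/10)/(1/60)) = 0.25850
  P(2)·log₂(P(2)/Q(2)) = (19/30)·log₂((19/30)/(1/60)) = 3.32369
  P(3)·log₂(P(3)/Q(3)) = (4/15)·log₂((4/15)/(29/30)) = -0.49546

D_KL(P||Q) = 0.25850 + 3.32369 - 0.49546 = 3.08673 ≈ 3.0867 bits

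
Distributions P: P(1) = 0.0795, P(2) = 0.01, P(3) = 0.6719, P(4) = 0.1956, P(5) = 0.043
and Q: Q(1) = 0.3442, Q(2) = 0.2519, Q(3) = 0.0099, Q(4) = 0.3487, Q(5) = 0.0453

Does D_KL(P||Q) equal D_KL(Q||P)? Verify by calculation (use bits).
D_KL(P||Q) = 3.7073 bits, D_KL(Q||P) = 2.1343 bits. No — D_KL(P||Q) ≠ D_KL(Q||P) for this pair.

D_KL(P||Q) = Σ P(x) log₂(P(x)/Q(x))

Computing term by term:
  P(1)·log₂(P(1)/Q(1)) = 0.0795·log₂(0.0795/0.3442) = -0.16808
  P(2)·log₂(P(2)/Q(2)) = 0.01·log₂(0.01/0.2519) = -0.04655
  P(3)·log₂(P(3)/Q(3)) = 0.6719·log₂(0.6719/0.0099) = 4.08829
  P(4)·log₂(P(4)/Q(4)) = 0.1956·log₂(0.1956/0.3487) = -0.16315
  P(5)·log₂(P(5)/Q(5)) = 0.043·log₂(0.043/0.0453) = -0.00323

D_KL(P||Q) = -0.16808 - 0.04655 + 4.08829 - 0.16315 - 0.00323 = 3.70728 ≈ 3.7073 bits

D_KL(Q||P) = Σ Q(x) log₂(Q(x)/P(x))

Computing term by term:
  Q(1)·log₂(Q(1)/P(1)) = 0.3442·log₂(0.3442/0.0795) = 0.72771
  Q(2)·log₂(Q(2)/P(2)) = 0.2519·log₂(0.2519/0.01) = 1.17254
  Q(3)·log₂(Q(3)/P(3)) = 0.0099·log₂(0.0099/0.6719) = -0.06024
  Q(4)·log₂(Q(4)/P(4)) = 0.3487·log₂(0.3487/0.1956) = 0.29084
  Q(5)·log₂(Q(5)/P(5)) = 0.0453·log₂(0.0453/0.043) = 0.00341

D_KL(Q||P) = 0.72771 + 1.17254 - 0.06024 + 0.29084 + 0.00341 = 2.13426 ≈ 2.1343 bits

These are NOT equal (difference: 1.5730 bits). KL divergence is asymmetric: D_KL(P||Q) ≠ D_KL(Q||P) in general.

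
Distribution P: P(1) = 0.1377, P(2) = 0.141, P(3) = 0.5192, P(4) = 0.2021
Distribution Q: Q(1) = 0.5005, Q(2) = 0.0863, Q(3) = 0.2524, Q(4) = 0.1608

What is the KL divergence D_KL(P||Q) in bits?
0.4504 bits

D_KL(P||Q) = Σ P(x) log₂(P(x)/Q(x))

Computing term by term:
  P(1)·log₂(P(1)/Q(1)) = 0.1377·log₂(0.1377/0.5005) = -0.25638
  P(2)·log₂(P(2)/Q(2)) = 0.141·log₂(0.141/0.0863) = 0.09987
  P(3)·log₂(P(3)/Q(3)) = 0.5192·log₂(0.5192/0.2524) = 0.54027
  P(4)·log₂(P(4)/Q(4)) = 0.2021·log₂(0.2021/0.1608) = 0.06665

D_KL(P||Q) = -0.25638 + 0.09987 + 0.54027 + 0.06665 = 0.45041 ≈ 0.4504 bits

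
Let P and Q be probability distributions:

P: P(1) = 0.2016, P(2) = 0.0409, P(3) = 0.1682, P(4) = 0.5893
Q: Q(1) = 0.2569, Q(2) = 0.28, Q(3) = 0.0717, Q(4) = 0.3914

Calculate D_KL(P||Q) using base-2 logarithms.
0.3708 bits

D_KL(P||Q) = Σ P(x) log₂(P(x)/Q(x))

Computing term by term:
  P(1)·log₂(P(1)/Q(1)) = 0.2016·log₂(0.2016/0.2569) = -0.07050
  P(2)·log₂(P(2)/Q(2)) = 0.0409·log₂(0.0409/0.28) = -0.11351
  P(3)·log₂(P(3)/Q(3)) = 0.1682·log₂(0.1682/0.0717) = 0.20691
  P(4)·log₂(P(4)/Q(4)) = 0.5893·log₂(0.5893/0.3914) = 0.34790

D_KL(P||Q) = -0.07050 - 0.11351 + 0.20691 + 0.34790 = 0.37080 ≈ 0.3708 bits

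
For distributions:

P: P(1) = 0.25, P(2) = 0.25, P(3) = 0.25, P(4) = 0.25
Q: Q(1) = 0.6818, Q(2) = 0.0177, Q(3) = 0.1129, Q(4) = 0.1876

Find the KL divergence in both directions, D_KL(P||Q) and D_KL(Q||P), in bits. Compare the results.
D_KL(P||Q) = 0.9835 bits, D_KL(Q||P) = 0.7120 bits. D_KL(P||Q) is larger than D_KL(Q||P) by 0.2715 bits; the two directions differ.

D_KL(P||Q) = Σ P(x) log₂(P(x)/Q(x))

Computing term by term:
  P(1)·log₂(P(1)/Q(1)) = 0.25·log₂(0.25/0.6818) = -0.36186
  P(2)·log₂(P(2)/Q(2)) = 0.25·log₂(0.25/0.0177) = 0.95503
  P(3)·log₂(P(3)/Q(3)) = 0.25·log₂(0.25/0.1129) = 0.28672
  P(4)·log₂(P(4)/Q(4)) = 0.25·log₂(0.25/0.1876) = 0.10357

D_KL(P||Q) = -0.36186 + 0.95503 + 0.28672 + 0.10357 = 0.98346 ≈ 0.9835 bits

D_KL(Q||P) = Σ Q(x) log₂(Q(x)/P(x))

Computing term by term:
  Q(1)·log₂(Q(1)/P(1)) = 0.6818·log₂(0.6818/0.25) = 0.98685
  Q(2)·log₂(Q(2)/P(2)) = 0.0177·log₂(0.0177/0.25) = -0.06762
  Q(3)·log₂(Q(3)/P(3)) = 0.1129·log₂(0.1129/0.25) = -0.12948
  Q(4)·log₂(Q(4)/P(4)) = 0.1876·log₂(0.1876/0.25) = -0.07772

D_KL(Q||P) = 0.98685 - 0.06762 - 0.12948 - 0.07772 = 0.71203 ≈ 0.7120 bits

These are NOT equal (difference: 0.2715 bits). KL divergence is asymmetric: D_KL(P||Q) ≠ D_KL(Q||P) in general.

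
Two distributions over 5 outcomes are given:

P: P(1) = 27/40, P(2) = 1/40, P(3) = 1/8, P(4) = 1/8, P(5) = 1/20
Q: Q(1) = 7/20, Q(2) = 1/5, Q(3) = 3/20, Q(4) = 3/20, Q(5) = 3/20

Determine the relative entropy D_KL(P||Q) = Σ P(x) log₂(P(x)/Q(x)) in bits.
0.4196 bits

D_KL(P||Q) = Σ P(x) log₂(P(x)/Q(x))

Computing term by term:
  P(1)·log₂(P(1)/Q(1)) = (27/40)·log₂((27/40)/(7/20)) = 0.63958
  P(2)·log₂(P(2)/Q(2)) = (1/40)·log₂((1/40)/(1/5)) = -0.07500
  P(3)·log₂(P(3)/Q(3)) = (1/8)·log₂((1/8)/(3/20)) = -0.03288
  P(4)·log₂(P(4)/Q(4)) = (1/8)·log₂((1/8)/(3/20)) = -0.03288
  P(5)·log₂(P(5)/Q(5)) = (1/20)·log₂((1/20)/(3/20)) = -0.07925

D_KL(P||Q) = 0.63958 - 0.07500 - 0.03288 - 0.03288 - 0.07925 = 0.41957 ≈ 0.4196 bits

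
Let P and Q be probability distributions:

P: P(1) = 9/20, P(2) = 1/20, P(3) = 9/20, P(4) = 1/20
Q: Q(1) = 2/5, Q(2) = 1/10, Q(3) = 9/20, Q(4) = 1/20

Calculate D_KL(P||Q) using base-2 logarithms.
0.0265 bits

D_KL(P||Q) = Σ P(x) log₂(P(x)/Q(x))

Computing term by term:
  P(1)·log₂(P(1)/Q(1)) = (9/20)·log₂((9/20)/(2/5)) = 0.07647
  P(2)·log₂(P(2)/Q(2)) = (1/20)·log₂((1/20)/(1/10)) = -0.05000
  P(3)·log₂(P(3)/Q(3)) = (9/20)·log₂((9/20)/(9/20)) = 0.00000
  P(4)·log₂(P(4)/Q(4)) = (1/20)·log₂((1/20)/(1/20)) = 0.00000

D_KL(P||Q) = 0.07647 - 0.05000 + 0.00000 + 0.00000 = 0.02647 ≈ 0.0265 bits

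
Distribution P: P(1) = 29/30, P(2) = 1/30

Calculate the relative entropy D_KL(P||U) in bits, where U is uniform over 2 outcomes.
0.7892 bits

U(i) = 1/2 for all i

D_KL(P||U) = Σ P(x) log₂(P(x) / (1/2))
           = Σ P(x) log₂(P(x)) + log₂(2)
           = log₂(2) - H(P)

H(P) = -Σ P(x) log₂(P(x)):
  -P(1)·log₂(P(1)) = -(29/30)·log₂(29/30) = 0.04728
  -P(2)·log₂(P(2)) = -(1/30)·log₂(1/30) = 0.16356
H(P) = 0.04728 + 0.16356 = 0.21084 bits

log₂(2) = 1.00000 bits

D_KL(P||U) = 1.00000 - 0.21084 = 0.78916 ≈ 0.7892 bits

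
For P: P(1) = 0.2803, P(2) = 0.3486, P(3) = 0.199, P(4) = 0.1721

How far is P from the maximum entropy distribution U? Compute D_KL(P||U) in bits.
0.0553 bits

U(i) = 1/4 for all i

D_KL(P||U) = Σ P(x) log₂(P(x) / (1/4))
           = Σ P(x) log₂(P(x)) + log₂(4)
           = log₂(4) - H(P)

H(P) = -Σ P(x) log₂(P(x)):
  -P(1)·log₂(P(1)) = -(0.2803)·log₂(0.2803) = 0.51434
  -P(2)·log₂(P(2)) = -(0.3486)·log₂(0.3486) = 0.53000
  -P(3)·log₂(P(3)) = -(0.199)·log₂(0.199) = 0.46350
  -P(4)·log₂(P(4)) = -(0.1721)·log₂(0.1721) = 0.43691
H(P) = 0.51434 + 0.53000 + 0.46350 + 0.43691 = 1.94475 bits

log₂(4) = 2.00000 bits

D_KL(P||U) = 2.00000 - 1.94475 = 0.05525 ≈ 0.0553 bits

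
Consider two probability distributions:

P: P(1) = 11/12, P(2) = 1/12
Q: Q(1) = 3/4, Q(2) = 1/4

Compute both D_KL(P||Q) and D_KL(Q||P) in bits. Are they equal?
D_KL(P||Q) = 0.1333 bits, D_KL(Q||P) = 0.1791 bits. No, they are not equal.

D_KL(P||Q) = Σ P(x) log₂(P(x)/Q(x))

Computing term by term:
  P(1)·log₂(P(1)/Q(1)) = (11/12)·log₂((11/12)/(3/4)) = 0.26538
  P(2)·log₂(P(2)/Q(2)) = (1/12)·log₂((1/12)/(1/4)) = -0.13208

D_KL(P||Q) = 0.26538 - 0.13208 = 0.13330 ≈ 0.1333 bits

D_KL(Q||P) = Σ Q(x) log₂(Q(x)/P(x))

Computing term by term:
  Q(1)·log₂(Q(1)/P(1)) = (3/4)·log₂((3/4)/(11/12)) = -0.21713
  Q(2)·log₂(Q(2)/P(2)) = (1/4)·log₂((1/4)/(1/12)) = 0.39624

D_KL(Q||P) = -0.21713 + 0.39624 = 0.17911 ≈ 0.1791 bits

These are NOT equal (difference: 0.0458 bits). KL divergence is asymmetric: D_KL(P||Q) ≠ D_KL(Q||P) in general.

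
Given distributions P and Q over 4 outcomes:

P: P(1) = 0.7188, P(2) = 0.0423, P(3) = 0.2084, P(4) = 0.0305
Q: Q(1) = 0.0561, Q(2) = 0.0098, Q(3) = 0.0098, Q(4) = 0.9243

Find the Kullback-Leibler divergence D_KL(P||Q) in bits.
3.5031 bits

D_KL(P||Q) = Σ P(x) log₂(P(x)/Q(x))

Computing term by term:
  P(1)·log₂(P(1)/Q(1)) = 0.7188·log₂(0.7188/0.0561) = 2.64484
  P(2)·log₂(P(2)/Q(2)) = 0.0423·log₂(0.0423/0.0098) = 0.08924
  P(3)·log₂(P(3)/Q(3)) = 0.2084·log₂(0.2084/0.0098) = 0.91913
  P(4)·log₂(P(4)/Q(4)) = 0.0305·log₂(0.0305/0.9243) = -0.15011

D_KL(P||Q) = 2.64484 + 0.08924 + 0.91913 - 0.15011 = 3.50310 ≈ 3.5031 bits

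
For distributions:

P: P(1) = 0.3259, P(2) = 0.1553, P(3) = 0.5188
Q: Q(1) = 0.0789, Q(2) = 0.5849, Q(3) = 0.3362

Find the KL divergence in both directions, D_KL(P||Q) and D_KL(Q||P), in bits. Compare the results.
D_KL(P||Q) = 0.6945 bits, D_KL(Q||P) = 0.7471 bits. D_KL(Q||P) is larger than D_KL(P||Q) by 0.0526 bits; the two directions differ.

D_KL(P||Q) = Σ P(x) log₂(P(x)/Q(x))

Computing term by term:
  P(1)·log₂(P(1)/Q(1)) = 0.3259·log₂(0.3259/0.0789) = 0.66690
  P(2)·log₂(P(2)/Q(2)) = 0.1553·log₂(0.1553/0.5849) = -0.29711
  P(3)·log₂(P(3)/Q(3)) = 0.5188·log₂(0.5188/0.3362) = 0.32470

D_KL(P||Q) = 0.66690 - 0.29711 + 0.32470 = 0.69449 ≈ 0.6945 bits

D_KL(Q||P) = Σ Q(x) log₂(Q(x)/P(x))

Computing term by term:
  Q(1)·log₂(Q(1)/P(1)) = 0.0789·log₂(0.0789/0.3259) = -0.16146
  Q(2)·log₂(Q(2)/P(2)) = 0.5849·log₂(0.5849/0.1553) = 1.11899
  Q(3)·log₂(Q(3)/P(3)) = 0.3362·log₂(0.3362/0.5188) = -0.21041

D_KL(Q||P) = -0.16146 + 1.11899 - 0.21041 = 0.74712 ≈ 0.7471 bits

These are NOT equal (difference: 0.0526 bits). KL divergence is asymmetric: D_KL(P||Q) ≠ D_KL(Q||P) in general.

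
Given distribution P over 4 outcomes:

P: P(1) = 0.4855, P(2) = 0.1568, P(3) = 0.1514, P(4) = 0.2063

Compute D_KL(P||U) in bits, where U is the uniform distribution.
0.1926 bits

U(i) = 1/4 for all i

D_KL(P||U) = Σ P(x) log₂(P(x) / (1/4))
           = Σ P(x) log₂(P(x)) + log₂(4)
           = log₂(4) - H(P)

H(P) = -Σ P(x) log₂(P(x)):
  -P(1)·log₂(P(1)) = -(0.4855)·log₂(0.4855) = 0.50611
  -P(2)·log₂(P(2)) = -(0.1568)·log₂(0.1568) = 0.41913
  -P(3)·log₂(P(3)) = -(0.1514)·log₂(0.1514) = 0.41235
  -P(4)·log₂(P(4)) = -(0.2063)·log₂(0.2063) = 0.46978
H(P) = 0.50611 + 0.41913 + 0.41235 + 0.46978 = 1.80737 bits

log₂(4) = 2.00000 bits

D_KL(P||U) = 2.00000 - 1.80737 = 0.19263 ≈ 0.1926 bits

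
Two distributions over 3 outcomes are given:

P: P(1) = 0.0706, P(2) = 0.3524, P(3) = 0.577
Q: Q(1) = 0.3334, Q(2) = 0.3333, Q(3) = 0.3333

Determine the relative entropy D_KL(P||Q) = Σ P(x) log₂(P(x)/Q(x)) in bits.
0.3271 bits

D_KL(P||Q) = Σ P(x) log₂(P(x)/Q(x))

Computing term by term:
  P(1)·log₂(P(1)/Q(1)) = 0.0706·log₂(0.0706/0.3334) = -0.15811
  P(2)·log₂(P(2)/Q(2)) = 0.3524·log₂(0.3524/0.3333) = 0.02833
  P(3)·log₂(P(3)/Q(3)) = 0.577·log₂(0.577/0.3333) = 0.45684

D_KL(P||Q) = -0.15811 + 0.02833 + 0.45684 = 0.32706 ≈ 0.3271 bits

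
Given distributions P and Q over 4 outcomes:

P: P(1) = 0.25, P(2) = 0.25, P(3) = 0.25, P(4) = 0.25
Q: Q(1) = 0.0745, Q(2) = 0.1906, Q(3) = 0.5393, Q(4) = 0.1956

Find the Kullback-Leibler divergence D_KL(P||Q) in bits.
0.3457 bits

D_KL(P||Q) = Σ P(x) log₂(P(x)/Q(x))

Computing term by term:
  P(1)·log₂(P(1)/Q(1)) = 0.25·log₂(0.25/0.0745) = 0.43665
  P(2)·log₂(P(2)/Q(2)) = 0.25·log₂(0.25/0.1906) = 0.09784
  P(3)·log₂(P(3)/Q(3)) = 0.25·log₂(0.25/0.5393) = -0.27729
  P(4)·log₂(P(4)/Q(4)) = 0.25·log₂(0.25/0.1956) = 0.08851

D_KL(P||Q) = 0.43665 + 0.09784 - 0.27729 + 0.08851 = 0.34571 ≈ 0.3457 bits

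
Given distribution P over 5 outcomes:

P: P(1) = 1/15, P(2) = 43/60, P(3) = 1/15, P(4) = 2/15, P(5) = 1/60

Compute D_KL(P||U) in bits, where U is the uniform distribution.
0.9705 bits

U(i) = 1/5 for all i

D_KL(P||U) = Σ P(x) log₂(P(x) / (1/5))
           = Σ P(x) log₂(P(x)) + log₂(5)
           = log₂(5) - H(P)

H(P) = -Σ P(x) log₂(P(x)):
  -P(1)·log₂(P(1)) = -(1/15)·log₂(1/15) = 0.26046
  -P(2)·log₂(P(2)) = -(43/60)·log₂(43/60) = 0.34445
  -P(3)·log₂(P(3)) = -(1/15)·log₂(1/15) = 0.26046
  -P(4)·log₂(P(4)) = -(2/15)·log₂(2/15) = 0.38759
  -P(5)·log₂(P(5)) = -(1/60)·log₂(1/60) = 0.09845
H(P) = 0.26046 + 0.34445 + 0.26046 + 0.38759 + 0.09845 = 1.35141 bits

log₂(5) = 2.32193 bits

D_KL(P||U) = 2.32193 - 1.35141 = 0.97052 ≈ 0.9705 bits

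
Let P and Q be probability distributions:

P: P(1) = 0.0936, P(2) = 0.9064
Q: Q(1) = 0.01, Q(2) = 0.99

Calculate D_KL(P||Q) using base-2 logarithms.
0.1866 bits

D_KL(P||Q) = Σ P(x) log₂(P(x)/Q(x))

Computing term by term:
  P(1)·log₂(P(1)/Q(1)) = 0.0936·log₂(0.0936/0.01) = 0.30200
  P(2)·log₂(P(2)/Q(2)) = 0.9064·log₂(0.9064/0.99) = -0.11537

D_KL(P||Q) = 0.30200 - 0.11537 = 0.18663 ≈ 0.1866 bits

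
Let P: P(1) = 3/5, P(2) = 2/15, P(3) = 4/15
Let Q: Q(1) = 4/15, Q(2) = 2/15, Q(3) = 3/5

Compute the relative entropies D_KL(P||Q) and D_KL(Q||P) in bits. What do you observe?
D_KL(P||Q) = 0.3900 bits, D_KL(Q||P) = 0.3900 bits. The two directions give the same value here, because Q is a self-inverse relabeling of P; in general KL divergence is asymmetric.

D_KL(P||Q) = Σ P(x) log₂(P(x)/Q(x))

Computing term by term:
  P(1)·log₂(P(1)/Q(1)) = (3/5)·log₂((3/5)/(4/15)) = 0.70196
  P(2)·log₂(P(2)/Q(2)) = (2/15)·log₂((2/15)/(2/15)) = 0.00000
  P(3)·log₂(P(3)/Q(3)) = (4/15)·log₂((4/15)/(3/5)) = -0.31198

D_KL(P||Q) = 0.70196 + 0.00000 - 0.31198 = 0.38998 ≈ 0.3900 bits

D_KL(Q||P) = Σ Q(x) log₂(Q(x)/P(x))

Computing term by term:
  Q(1)·log₂(Q(1)/P(1)) = (4/15)·log₂((4/15)/(3/5)) = -0.31198
  Q(2)·log₂(Q(2)/P(2)) = (2/15)·log₂((2/15)/(2/15)) = 0.00000
  Q(3)·log₂(Q(3)/P(3)) = (3/5)·log₂((3/5)/(4/15)) = 0.70196

D_KL(Q||P) = -0.31198 + 0.00000 + 0.70196 = 0.38998 ≈ 0.3900 bits

These ARE equal here. Q is P with outcomes relabeled (Q(1) = P(3), Q(3) = P(1)) by a relabeling that is its own inverse, so the two sums contain exactly the same terms in a different order. This is a special case — KL divergence is not symmetric in general: D_KL(P||Q) ≠ D_KL(Q||P) for most P, Q.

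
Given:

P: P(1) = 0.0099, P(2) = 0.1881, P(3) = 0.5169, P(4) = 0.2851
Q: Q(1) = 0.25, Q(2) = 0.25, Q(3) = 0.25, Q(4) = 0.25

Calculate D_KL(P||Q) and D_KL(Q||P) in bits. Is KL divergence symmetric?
D_KL(P||Q) = 0.4724 bits, D_KL(Q||P) = 0.9578 bits. No, KL divergence is not symmetric.

D_KL(P||Q) = Σ P(x) log₂(P(x)/Q(x))

Computing term by term:
  P(1)·log₂(P(1)/Q(1)) = 0.0099·log₂(0.0099/0.25) = -0.04612
  P(2)·log₂(P(2)/Q(2)) = 0.1881·log₂(0.1881/0.25) = -0.07720
  P(3)·log₂(P(3)/Q(3)) = 0.5169·log₂(0.5169/0.25) = 0.54169
  P(4)·log₂(P(4)/Q(4)) = 0.2851·log₂(0.2851/0.25) = 0.05404

D_KL(P||Q) = -0.04612 - 0.07720 + 0.54169 + 0.05404 = 0.47241 ≈ 0.4724 bits

D_KL(Q||P) = Σ Q(x) log₂(Q(x)/P(x))

Computing term by term:
  Q(1)·log₂(Q(1)/P(1)) = 0.25·log₂(0.25/0.0099) = 1.16459
  Q(2)·log₂(Q(2)/P(2)) = 0.25·log₂(0.25/0.1881) = 0.10261
  Q(3)·log₂(Q(3)/P(3)) = 0.25·log₂(0.25/0.5169) = -0.26199
  Q(4)·log₂(Q(4)/P(4)) = 0.25·log₂(0.25/0.2851) = -0.04738

D_KL(Q||P) = 1.16459 + 0.10261 - 0.26199 - 0.04738 = 0.95783 ≈ 0.9578 bits

These are NOT equal (difference: 0.4854 bits). KL divergence is asymmetric: D_KL(P||Q) ≠ D_KL(Q||P) in general.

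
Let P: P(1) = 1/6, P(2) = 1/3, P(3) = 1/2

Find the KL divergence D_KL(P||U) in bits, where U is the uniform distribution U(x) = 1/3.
0.1258 bits

U(i) = 1/3 for all i

D_KL(P||U) = Σ P(x) log₂(P(x) / (1/3))
           = Σ P(x) log₂(P(x)) + log₂(3)
           = log₂(3) - H(P)

H(P) = -Σ P(x) log₂(P(x)):
  -P(1)·log₂(P(1)) = -(1/6)·log₂(1/6) = 0.43083
  -P(2)·log₂(P(2)) = -(1/3)·log₂(1/3) = 0.52832
  -P(3)·log₂(P(3)) = -(1/2)·log₂(1/2) = 0.50000
H(P) = 0.43083 + 0.52832 + 0.50000 = 1.45915 bits

log₂(3) = 1.58496 bits

D_KL(P||U) = 1.58496 - 1.45915 = 0.12581 ≈ 0.1258 bits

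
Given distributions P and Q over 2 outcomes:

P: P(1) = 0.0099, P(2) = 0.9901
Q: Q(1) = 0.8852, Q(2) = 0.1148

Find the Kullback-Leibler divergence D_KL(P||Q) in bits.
3.0135 bits

D_KL(P||Q) = Σ P(x) log₂(P(x)/Q(x))

Computing term by term:
  P(1)·log₂(P(1)/Q(1)) = 0.0099·log₂(0.0099/0.8852) = -0.06418
  P(2)·log₂(P(2)/Q(2)) = 0.9901·log₂(0.9901/0.1148) = 3.07768

D_KL(P||Q) = -0.06418 + 3.07768 = 3.01350 ≈ 3.0135 bits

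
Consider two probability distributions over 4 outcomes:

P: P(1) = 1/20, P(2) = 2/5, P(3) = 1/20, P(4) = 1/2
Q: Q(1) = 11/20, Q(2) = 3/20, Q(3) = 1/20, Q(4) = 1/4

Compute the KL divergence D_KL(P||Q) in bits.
0.8930 bits

D_KL(P||Q) = Σ P(x) log₂(P(x)/Q(x))

Computing term by term:
  P(1)·log₂(P(1)/Q(1)) = (1/20)·log₂((1/20)/(11/20)) = -0.17297
  P(2)·log₂(P(2)/Q(2)) = (2/5)·log₂((2/5)/(3/20)) = 0.56601
  P(3)·log₂(P(3)/Q(3)) = (1/20)·log₂((1/20)/(1/20)) = 0.00000
  P(4)·log₂(P(4)/Q(4)) = (1/2)·log₂((1/2)/(1/4)) = 0.50000

D_KL(P||Q) = -0.17297 + 0.56601 + 0.00000 + 0.50000 = 0.89304 ≈ 0.8930 bits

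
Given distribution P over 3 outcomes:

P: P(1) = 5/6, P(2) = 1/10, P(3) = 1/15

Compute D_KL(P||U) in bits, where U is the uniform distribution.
0.7731 bits

U(i) = 1/3 for all i

D_KL(P||U) = Σ P(x) log₂(P(x) / (1/3))
           = Σ P(x) log₂(P(x)) + log₂(3)
           = log₂(3) - H(P)

H(P) = -Σ P(x) log₂(P(x)):
  -P(1)·log₂(P(1)) = -(5/6)·log₂(5/6) = 0.21920
  -P(2)·log₂(P(2)) = -(1/10)·log₂(1/10) = 0.33219
  -P(3)·log₂(P(3)) = -(1/15)·log₂(1/15) = 0.26046
H(P) = 0.21920 + 0.33219 + 0.26046 = 0.81185 bits

log₂(3) = 1.58496 bits

D_KL(P||U) = 1.58496 - 0.81185 = 0.77311 ≈ 0.7731 bits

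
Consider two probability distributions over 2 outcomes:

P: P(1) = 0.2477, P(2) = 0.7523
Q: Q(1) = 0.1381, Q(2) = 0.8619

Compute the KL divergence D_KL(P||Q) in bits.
0.0612 bits

D_KL(P||Q) = Σ P(x) log₂(P(x)/Q(x))

Computing term by term:
  P(1)·log₂(P(1)/Q(1)) = 0.2477·log₂(0.2477/0.1381) = 0.20878
  P(2)·log₂(P(2)/Q(2)) = 0.7523·log₂(0.7523/0.8619) = -0.14761

D_KL(P||Q) = 0.20878 - 0.14761 = 0.06117 ≈ 0.0612 bits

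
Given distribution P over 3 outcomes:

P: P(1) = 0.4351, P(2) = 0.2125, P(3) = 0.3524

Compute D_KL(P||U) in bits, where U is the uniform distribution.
0.0575 bits

U(i) = 1/3 for all i

D_KL(P||U) = Σ P(x) log₂(P(x) / (1/3))
           = Σ P(x) log₂(P(x)) + log₂(3)
           = log₂(3) - H(P)

H(P) = -Σ P(x) log₂(P(x)):
  -P(1)·log₂(P(1)) = -(0.4351)·log₂(0.4351) = 0.52237
  -P(2)·log₂(P(2)) = -(0.2125)·log₂(0.2125) = 0.47482
  -P(3)·log₂(P(3)) = -(0.3524)·log₂(0.3524) = 0.53026
H(P) = 0.52237 + 0.47482 + 0.53026 = 1.52745 bits

log₂(3) = 1.58496 bits

D_KL(P||U) = 1.58496 - 1.52745 = 0.05751 ≈ 0.0575 bits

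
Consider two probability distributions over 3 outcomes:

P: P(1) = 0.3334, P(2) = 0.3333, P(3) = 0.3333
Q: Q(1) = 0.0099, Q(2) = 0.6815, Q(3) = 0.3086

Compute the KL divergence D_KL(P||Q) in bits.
1.3847 bits

D_KL(P||Q) = Σ P(x) log₂(P(x)/Q(x))

Computing term by term:
  P(1)·log₂(P(1)/Q(1)) = 0.3334·log₂(0.3334/0.0099) = 1.69157
  P(2)·log₂(P(2)/Q(2)) = 0.3333·log₂(0.3333/0.6815) = -0.34393
  P(3)·log₂(P(3)/Q(3)) = 0.3333·log₂(0.3333/0.3086) = 0.03702

D_KL(P||Q) = 1.69157 - 0.34393 + 0.03702 = 1.38466 ≈ 1.3847 bits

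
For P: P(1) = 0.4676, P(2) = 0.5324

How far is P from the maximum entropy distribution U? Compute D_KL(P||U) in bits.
0.0030 bits

U(i) = 1/2 for all i

D_KL(P||U) = Σ P(x) log₂(P(x) / (1/2))
           = Σ P(x) log₂(P(x)) + log₂(2)
           = log₂(2) - H(P)

H(P) = -Σ P(x) log₂(P(x)):
  -P(1)·log₂(P(1)) = -(0.4676)·log₂(0.4676) = 0.51280
  -P(2)·log₂(P(2)) = -(0.5324)·log₂(0.5324) = 0.48417
H(P) = 0.51280 + 0.48417 = 0.99697 bits

log₂(2) = 1.00000 bits

D_KL(P||U) = 1.00000 - 0.99697 = 0.00303 ≈ 0.0030 bits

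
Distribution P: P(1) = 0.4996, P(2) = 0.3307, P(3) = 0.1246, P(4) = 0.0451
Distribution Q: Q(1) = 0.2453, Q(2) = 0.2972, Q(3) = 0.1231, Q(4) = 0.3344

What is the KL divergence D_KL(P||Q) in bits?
0.4355 bits

D_KL(P||Q) = Σ P(x) log₂(P(x)/Q(x))

Computing term by term:
  P(1)·log₂(P(1)/Q(1)) = 0.4996·log₂(0.4996/0.2453) = 0.51270
  P(2)·log₂(P(2)/Q(2)) = 0.3307·log₂(0.3307/0.2972) = 0.05096
  P(3)·log₂(P(3)/Q(3)) = 0.1246·log₂(0.1246/0.1231) = 0.00218
  P(4)·log₂(P(4)/Q(4)) = 0.0451·log₂(0.0451/0.3344) = -0.13036

D_KL(P||Q) = 0.51270 + 0.05096 + 0.00218 - 0.13036 = 0.43548 ≈ 0.4355 bits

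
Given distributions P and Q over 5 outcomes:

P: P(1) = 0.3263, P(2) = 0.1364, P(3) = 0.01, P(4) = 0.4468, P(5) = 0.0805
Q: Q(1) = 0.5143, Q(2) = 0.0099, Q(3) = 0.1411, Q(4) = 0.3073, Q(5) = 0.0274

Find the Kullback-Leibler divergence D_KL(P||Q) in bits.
0.6302 bits

D_KL(P||Q) = Σ P(x) log₂(P(x)/Q(x))

Computing term by term:
  P(1)·log₂(P(1)/Q(1)) = 0.3263·log₂(0.3263/0.5143) = -0.21419
  P(2)·log₂(P(2)/Q(2)) = 0.1364·log₂(0.1364/0.0099) = 0.51617
  P(3)·log₂(P(3)/Q(3)) = 0.01·log₂(0.01/0.1411) = -0.03819
  P(4)·log₂(P(4)/Q(4)) = 0.4468·log₂(0.4468/0.3073) = 0.24126
  P(5)·log₂(P(5)/Q(5)) = 0.0805·log₂(0.0805/0.0274) = 0.12516

D_KL(P||Q) = -0.21419 + 0.51617 - 0.03819 + 0.24126 + 0.12516 = 0.63021 ≈ 0.6302 bits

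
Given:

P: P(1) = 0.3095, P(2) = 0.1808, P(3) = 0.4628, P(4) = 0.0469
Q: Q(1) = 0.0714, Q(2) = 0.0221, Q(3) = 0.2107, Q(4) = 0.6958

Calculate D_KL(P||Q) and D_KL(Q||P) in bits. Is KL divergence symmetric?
D_KL(P||Q) = 1.5460 bits, D_KL(Q||P) = 2.2501 bits. No, KL divergence is not symmetric.

D_KL(P||Q) = Σ P(x) log₂(P(x)/Q(x))

Computing term by term:
  P(1)·log₂(P(1)/Q(1)) = 0.3095·log₂(0.3095/0.0714) = 0.65488
  P(2)·log₂(P(2)/Q(2)) = 0.1808·log₂(0.1808/0.0221) = 0.54824
  P(3)·log₂(P(3)/Q(3)) = 0.4628·log₂(0.4628/0.2107) = 0.52537
  P(4)·log₂(P(4)/Q(4)) = 0.0469·log₂(0.0469/0.6958) = -0.18249

D_KL(P||Q) = 0.65488 + 0.54824 + 0.52537 - 0.18249 = 1.54600 ≈ 1.5460 bits

D_KL(Q||P) = Σ Q(x) log₂(Q(x)/P(x))

Computing term by term:
  Q(1)·log₂(Q(1)/P(1)) = 0.0714·log₂(0.0714/0.3095) = -0.15108
  Q(2)·log₂(Q(2)/P(2)) = 0.0221·log₂(0.0221/0.1808) = -0.06701
  Q(3)·log₂(Q(3)/P(3)) = 0.2107·log₂(0.2107/0.4628) = -0.23919
  Q(4)·log₂(Q(4)/P(4)) = 0.6958·log₂(0.6958/0.0469) = 2.70737

D_KL(Q||P) = -0.15108 - 0.06701 - 0.23919 + 2.70737 = 2.25009 ≈ 2.2501 bits

These are NOT equal (difference: 0.7041 bits). KL divergence is asymmetric: D_KL(P||Q) ≠ D_KL(Q||P) in general.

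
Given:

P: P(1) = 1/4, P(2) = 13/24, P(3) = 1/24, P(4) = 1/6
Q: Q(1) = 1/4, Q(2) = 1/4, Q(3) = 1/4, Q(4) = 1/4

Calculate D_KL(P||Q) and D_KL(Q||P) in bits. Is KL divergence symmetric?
D_KL(P||Q) = 0.3990 bits, D_KL(Q||P) = 0.5136 bits. No, KL divergence is not symmetric.

D_KL(P||Q) = Σ P(x) log₂(P(x)/Q(x))

Computing term by term:
  P(1)·log₂(P(1)/Q(1)) = (1/4)·log₂((1/4)/(1/4)) = 0.00000
  P(2)·log₂(P(2)/Q(2)) = (13/24)·log₂((13/24)/(1/4)) = 0.60422
  P(3)·log₂(P(3)/Q(3)) = (1/24)·log₂((1/24)/(1/4)) = -0.10771
  P(4)·log₂(P(4)/Q(4)) = (1/6)·log₂((1/6)/(1/4)) = -0.09749

D_KL(P||Q) = 0.00000 + 0.60422 - 0.10771 - 0.09749 = 0.39902 ≈ 0.3990 bits

D_KL(Q||P) = Σ Q(x) log₂(Q(x)/P(x))

Computing term by term:
  Q(1)·log₂(Q(1)/P(1)) = (1/4)·log₂((1/4)/(1/4)) = 0.00000
  Q(2)·log₂(Q(2)/P(2)) = (1/4)·log₂((1/4)/(13/24)) = -0.27887
  Q(3)·log₂(Q(3)/P(3)) = (1/4)·log₂((1/4)/(1/24)) = 0.64624
  Q(4)·log₂(Q(4)/P(4)) = (1/4)·log₂((1/4)/(1/6)) = 0.14624

D_KL(Q||P) = 0.00000 - 0.27887 + 0.64624 + 0.14624 = 0.51361 ≈ 0.5136 bits

These are NOT equal (difference: 0.1146 bits). KL divergence is asymmetric: D_KL(P||Q) ≠ D_KL(Q||P) in general.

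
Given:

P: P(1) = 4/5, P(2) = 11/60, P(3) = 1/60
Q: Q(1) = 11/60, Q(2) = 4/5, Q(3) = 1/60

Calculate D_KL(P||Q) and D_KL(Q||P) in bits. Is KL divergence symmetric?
D_KL(P||Q) = 1.3107 bits, D_KL(Q||P) = 1.3107 bits. The two values coincide for this particular pair, but no — KL divergence is not symmetric in general.

D_KL(P||Q) = Σ P(x) log₂(P(x)/Q(x))

Computing term by term:
  P(1)·log₂(P(1)/Q(1)) = (4/5)·log₂((4/5)/(11/60)) = 1.70042
  P(2)·log₂(P(2)/Q(2)) = (11/60)·log₂((11/60)/(4/5)) = -0.38968
  P(3)·log₂(P(3)/Q(3)) = (1/60)·log₂((1/60)/(1/60)) = 0.00000

D_KL(P||Q) = 1.70042 - 0.38968 + 0.00000 = 1.31074 ≈ 1.3107 bits

D_KL(Q||P) = Σ Q(x) log₂(Q(x)/P(x))

Computing term by term:
  Q(1)·log₂(Q(1)/P(1)) = (11/60)·log₂((11/60)/(4/5)) = -0.38968
  Q(2)·log₂(Q(2)/P(2)) = (4/5)·log₂((4/5)/(11/60)) = 1.70042
  Q(3)·log₂(Q(3)/P(3)) = (1/60)·log₂((1/60)/(1/60)) = 0.00000

D_KL(Q||P) = -0.38968 + 1.70042 + 0.00000 = 1.31074 ≈ 1.3107 bits

These ARE equal here. Q is P with outcomes relabeled (Q(1) = P(2), Q(2) = P(1)) by a relabeling that is its own inverse, so the two sums contain exactly the same terms in a different order. This is a special case — KL divergence is not symmetric in general: D_KL(P||Q) ≠ D_KL(Q||P) for most P, Q.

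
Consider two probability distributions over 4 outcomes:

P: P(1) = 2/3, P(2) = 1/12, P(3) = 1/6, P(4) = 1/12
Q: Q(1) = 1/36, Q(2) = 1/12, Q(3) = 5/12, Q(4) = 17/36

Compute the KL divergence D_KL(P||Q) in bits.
2.6278 bits

D_KL(P||Q) = Σ P(x) log₂(P(x)/Q(x))

Computing term by term:
  P(1)·log₂(P(1)/Q(1)) = (2/3)·log₂((2/3)/(1/36)) = 3.05664
  P(2)·log₂(P(2)/Q(2)) = (1/12)·log₂((1/12)/(1/12)) = 0.00000
  P(3)·log₂(P(3)/Q(3)) = (1/6)·log₂((1/6)/(5/12)) = -0.22032
  P(4)·log₂(P(4)/Q(4)) = (1/12)·log₂((1/12)/(17/36)) = -0.20854

D_KL(P||Q) = 3.05664 + 0.00000 - 0.22032 - 0.20854 = 2.62778 ≈ 2.6278 bits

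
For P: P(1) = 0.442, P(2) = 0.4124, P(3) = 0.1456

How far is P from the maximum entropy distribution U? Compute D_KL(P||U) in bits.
0.1326 bits

U(i) = 1/3 for all i

D_KL(P||U) = Σ P(x) log₂(P(x) / (1/3))
           = Σ P(x) log₂(P(x)) + log₂(3)
           = log₂(3) - H(P)

H(P) = -Σ P(x) log₂(P(x)):
  -P(1)·log₂(P(1)) = -(0.442)·log₂(0.442) = 0.52062
  -P(2)·log₂(P(2)) = -(0.4124)·log₂(0.4124) = 0.52700
  -P(3)·log₂(P(3)) = -(0.1456)·log₂(0.1456) = 0.40476
H(P) = 0.52062 + 0.52700 + 0.40476 = 1.45238 bits

log₂(3) = 1.58496 bits

D_KL(P||U) = 1.58496 - 1.45238 = 0.13258 ≈ 0.1326 bits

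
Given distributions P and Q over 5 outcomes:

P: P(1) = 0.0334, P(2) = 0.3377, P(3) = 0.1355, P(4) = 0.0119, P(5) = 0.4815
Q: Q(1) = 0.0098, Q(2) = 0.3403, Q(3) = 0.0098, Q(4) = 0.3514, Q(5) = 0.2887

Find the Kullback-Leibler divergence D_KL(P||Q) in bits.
0.8660 bits

D_KL(P||Q) = Σ P(x) log₂(P(x)/Q(x))

Computing term by term:
  P(1)·log₂(P(1)/Q(1)) = 0.0334·log₂(0.0334/0.0098) = 0.05908
  P(2)·log₂(P(2)/Q(2)) = 0.3377·log₂(0.3377/0.3403) = -0.00374
  P(3)·log₂(P(3)/Q(3)) = 0.1355·log₂(0.1355/0.0098) = 0.51346
  P(4)·log₂(P(4)/Q(4)) = 0.0119·log₂(0.0119/0.3514) = -0.05812
  P(5)·log₂(P(5)/Q(5)) = 0.4815·log₂(0.4815/0.2887) = 0.35533

D_KL(P||Q) = 0.05908 - 0.00374 + 0.51346 - 0.05812 + 0.35533 = 0.86601 ≈ 0.8660 bits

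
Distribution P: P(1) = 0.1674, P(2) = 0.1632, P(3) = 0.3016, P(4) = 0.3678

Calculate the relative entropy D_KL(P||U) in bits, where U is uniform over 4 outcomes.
0.0892 bits

U(i) = 1/4 for all i

D_KL(P||U) = Σ P(x) log₂(P(x) / (1/4))
           = Σ P(x) log₂(P(x)) + log₂(4)
           = log₂(4) - H(P)

H(P) = -Σ P(x) log₂(P(x)):
  -P(1)·log₂(P(1)) = -(0.1674)·log₂(0.1674) = 0.43166
  -P(2)·log₂(P(2)) = -(0.1632)·log₂(0.1632) = 0.42681
  -P(3)·log₂(P(3)) = -(0.3016)·log₂(0.3016) = 0.52155
  -P(4)·log₂(P(4)) = -(0.3678)·log₂(0.3678) = 0.53074
H(P) = 0.43166 + 0.42681 + 0.52155 + 0.53074 = 1.91076 bits

log₂(4) = 2.00000 bits

D_KL(P||U) = 2.00000 - 1.91076 = 0.08924 ≈ 0.0892 bits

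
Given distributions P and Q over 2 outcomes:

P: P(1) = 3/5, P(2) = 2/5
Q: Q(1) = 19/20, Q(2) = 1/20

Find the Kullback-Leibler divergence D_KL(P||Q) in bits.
0.8022 bits

D_KL(P||Q) = Σ P(x) log₂(P(x)/Q(x))

Computing term by term:
  P(1)·log₂(P(1)/Q(1)) = (3/5)·log₂((3/5)/(19/20)) = -0.39778
  P(2)·log₂(P(2)/Q(2)) = (2/5)·log₂((2/5)/(1/20)) = 1.20000

D_KL(P||Q) = -0.39778 + 1.20000 = 0.80222 ≈ 0.8022 bits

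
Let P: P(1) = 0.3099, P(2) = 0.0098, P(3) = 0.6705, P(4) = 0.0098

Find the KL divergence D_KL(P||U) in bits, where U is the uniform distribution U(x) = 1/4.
0.9588 bits

U(i) = 1/4 for all i

D_KL(P||U) = Σ P(x) log₂(P(x) / (1/4))
           = Σ P(x) log₂(P(x)) + log₂(4)
           = log₂(4) - H(P)

H(P) = -Σ P(x) log₂(P(x)):
  -P(1)·log₂(P(1)) = -(0.3099)·log₂(0.3099) = 0.52377
  -P(2)·log₂(P(2)) = -(0.0098)·log₂(0.0098) = 0.06540
  -P(3)·log₂(P(3)) = -(0.6705)·log₂(0.6705) = 0.38667
  -P(4)·log₂(P(4)) = -(0.0098)·log₂(0.0098) = 0.06540
H(P) = 0.52377 + 0.06540 + 0.38667 + 0.06540 = 1.04124 bits

log₂(4) = 2.00000 bits

D_KL(P||U) = 2.00000 - 1.04124 = 0.95876 ≈ 0.9588 bits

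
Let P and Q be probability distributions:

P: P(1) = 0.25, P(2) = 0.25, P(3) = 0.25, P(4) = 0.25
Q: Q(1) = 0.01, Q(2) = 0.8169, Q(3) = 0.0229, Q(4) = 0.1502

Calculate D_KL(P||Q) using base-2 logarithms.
1.7798 bits

D_KL(P||Q) = Σ P(x) log₂(P(x)/Q(x))

Computing term by term:
  P(1)·log₂(P(1)/Q(1)) = 0.25·log₂(0.25/0.01) = 1.16096
  P(2)·log₂(P(2)/Q(2)) = 0.25·log₂(0.25/0.8169) = -0.42706
  P(3)·log₂(P(3)/Q(3)) = 0.25·log₂(0.25/0.0229) = 0.86213
  P(4)·log₂(P(4)/Q(4)) = 0.25·log₂(0.25/0.1502) = 0.18376

D_KL(P||Q) = 1.16096 - 0.42706 + 0.86213 + 0.18376 = 1.77979 ≈ 1.7798 bits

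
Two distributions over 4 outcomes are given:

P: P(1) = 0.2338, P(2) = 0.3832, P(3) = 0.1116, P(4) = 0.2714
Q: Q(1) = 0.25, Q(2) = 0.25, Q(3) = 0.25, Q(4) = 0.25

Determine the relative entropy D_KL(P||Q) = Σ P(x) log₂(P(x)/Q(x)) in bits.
0.1158 bits

D_KL(P||Q) = Σ P(x) log₂(P(x)/Q(x))

Computing term by term:
  P(1)·log₂(P(1)/Q(1)) = 0.2338·log₂(0.2338/0.25) = -0.02260
  P(2)·log₂(P(2)/Q(2)) = 0.3832·log₂(0.3832/0.25) = 0.23612
  P(3)·log₂(P(3)/Q(3)) = 0.1116·log₂(0.1116/0.25) = -0.12986
  P(4)·log₂(P(4)/Q(4)) = 0.2714·log₂(0.2714/0.25) = 0.03216

D_KL(P||Q) = -0.02260 + 0.23612 - 0.12986 + 0.03216 = 0.11582 ≈ 0.1158 bits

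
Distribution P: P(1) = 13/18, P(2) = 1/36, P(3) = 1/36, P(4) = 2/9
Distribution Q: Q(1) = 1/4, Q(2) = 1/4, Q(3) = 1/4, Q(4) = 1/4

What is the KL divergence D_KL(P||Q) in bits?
0.8915 bits

D_KL(P||Q) = Σ P(x) log₂(P(x)/Q(x))

Computing term by term:
  P(1)·log₂(P(1)/Q(1)) = (13/18)·log₂((13/18)/(1/4)) = 1.10537
  P(2)·log₂(P(2)/Q(2)) = (1/36)·log₂((1/36)/(1/4)) = -0.08805
  P(3)·log₂(P(3)/Q(3)) = (1/36)·log₂((1/36)/(1/4)) = -0.08805
  P(4)·log₂(P(4)/Q(4)) = (2/9)·log₂((2/9)/(1/4)) = -0.03776

D_KL(P||Q) = 1.10537 - 0.08805 - 0.08805 - 0.03776 = 0.89151 ≈ 0.8915 bits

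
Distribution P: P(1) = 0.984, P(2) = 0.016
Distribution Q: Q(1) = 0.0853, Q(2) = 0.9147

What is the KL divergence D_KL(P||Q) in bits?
3.3782 bits

D_KL(P||Q) = Σ P(x) log₂(P(x)/Q(x))

Computing term by term:
  P(1)·log₂(P(1)/Q(1)) = 0.984·log₂(0.984/0.0853) = 3.47159
  P(2)·log₂(P(2)/Q(2)) = 0.016·log₂(0.016/0.9147) = -0.09339

D_KL(P||Q) = 3.47159 - 0.09339 = 3.37820 ≈ 3.3782 bits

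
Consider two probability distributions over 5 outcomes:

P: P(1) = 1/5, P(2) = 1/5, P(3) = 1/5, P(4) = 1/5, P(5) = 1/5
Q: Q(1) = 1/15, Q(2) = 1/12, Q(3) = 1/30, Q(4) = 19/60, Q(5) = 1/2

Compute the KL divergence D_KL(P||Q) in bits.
0.6896 bits

D_KL(P||Q) = Σ P(x) log₂(P(x)/Q(x))

Computing term by term:
  P(1)·log₂(P(1)/Q(1)) = (1/5)·log₂((1/5)/(1/15)) = 0.31699
  P(2)·log₂(P(2)/Q(2)) = (1/5)·log₂((1/5)/(1/12)) = 0.25261
  P(3)·log₂(P(3)/Q(3)) = (1/5)·log₂((1/5)/(1/30)) = 0.51699
  P(4)·log₂(P(4)/Q(4)) = (1/5)·log₂((1/5)/(19/60)) = -0.13259
  P(5)·log₂(P(5)/Q(5)) = (1/5)·log₂((1/5)/(1/2)) = -0.26439

D_KL(P||Q) = 0.31699 + 0.25261 + 0.51699 - 0.13259 - 0.26439 = 0.68961 ≈ 0.6896 bits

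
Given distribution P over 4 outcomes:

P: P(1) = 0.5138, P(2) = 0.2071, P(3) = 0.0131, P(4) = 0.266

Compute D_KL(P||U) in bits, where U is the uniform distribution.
0.4458 bits

U(i) = 1/4 for all i

D_KL(P||U) = Σ P(x) log₂(P(x) / (1/4))
           = Σ P(x) log₂(P(x)) + log₂(4)
           = log₂(4) - H(P)

H(P) = -Σ P(x) log₂(P(x)):
  -P(1)·log₂(P(1)) = -(0.5138)·log₂(0.5138) = 0.49362
  -P(2)·log₂(P(2)) = -(0.2071)·log₂(0.2071) = 0.47045
  -P(3)·log₂(P(3)) = -(0.0131)·log₂(0.0131) = 0.08193
  -P(4)·log₂(P(4)) = -(0.266)·log₂(0.266) = 0.50819
H(P) = 0.49362 + 0.47045 + 0.08193 + 0.50819 = 1.55419 bits

log₂(4) = 2.00000 bits

D_KL(P||U) = 2.00000 - 1.55419 = 0.44581 ≈ 0.4458 bits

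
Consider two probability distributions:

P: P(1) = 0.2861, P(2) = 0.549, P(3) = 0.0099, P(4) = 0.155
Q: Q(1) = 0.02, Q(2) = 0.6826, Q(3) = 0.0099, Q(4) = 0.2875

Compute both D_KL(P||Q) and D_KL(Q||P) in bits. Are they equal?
D_KL(P||Q) = 0.7875 bits, D_KL(Q||P) = 0.3940 bits. No, they are not equal.

D_KL(P||Q) = Σ P(x) log₂(P(x)/Q(x))

Computing term by term:
  P(1)·log₂(P(1)/Q(1)) = 0.2861·log₂(0.2861/0.02) = 1.09818
  P(2)·log₂(P(2)/Q(2)) = 0.549·log₂(0.549/0.6826) = -0.17251
  P(3)·log₂(P(3)/Q(3)) = 0.0099·log₂(0.0099/0.0099) = 0.00000
  P(4)·log₂(P(4)/Q(4)) = 0.155·log₂(0.155/0.2875) = -0.13815

D_KL(P||Q) = 1.09818 - 0.17251 + 0.00000 - 0.13815 = 0.78752 ≈ 0.7875 bits

D_KL(Q||P) = Σ Q(x) log₂(Q(x)/P(x))

Computing term by term:
  Q(1)·log₂(Q(1)/P(1)) = 0.02·log₂(0.02/0.2861) = -0.07677
  Q(2)·log₂(Q(2)/P(2)) = 0.6826·log₂(0.6826/0.549) = 0.21450
  Q(3)·log₂(Q(3)/P(3)) = 0.0099·log₂(0.0099/0.0099) = 0.00000
  Q(4)·log₂(Q(4)/P(4)) = 0.2875·log₂(0.2875/0.155) = 0.25625

D_KL(Q||P) = -0.07677 + 0.21450 + 0.00000 + 0.25625 = 0.39398 ≈ 0.3940 bits

These are NOT equal (difference: 0.3935 bits). KL divergence is asymmetric: D_KL(P||Q) ≠ D_KL(Q||P) in general.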